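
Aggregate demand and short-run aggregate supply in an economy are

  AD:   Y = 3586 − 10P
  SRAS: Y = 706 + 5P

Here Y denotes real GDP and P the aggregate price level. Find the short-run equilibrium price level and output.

P = 192, Y = 1666

Set AD = SRAS: 3586 − 10P = 706 + 5P, so 2880 = 15P and P = 192.
Then Y = 3586 − 10·192 = 1666.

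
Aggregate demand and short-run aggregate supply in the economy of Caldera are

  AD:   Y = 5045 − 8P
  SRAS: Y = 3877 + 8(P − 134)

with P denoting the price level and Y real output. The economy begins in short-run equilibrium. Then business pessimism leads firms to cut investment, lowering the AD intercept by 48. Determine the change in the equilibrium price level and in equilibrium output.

This is a negative demand shock: AD shifts left.
New AD: Y = 4997 − 8P.
SRAS can be written Y = 2805 + 8P.
Set AD = SRAS: 4997 − 8P = 2805 + 8P, so 2192 = 16P and P = 137.
Y = 4997 − 8·137 = 3901.
Initially P = 140, Y = 3925, so ΔP = -3 and ΔY = -24.

ΔP = -3, ΔY = -24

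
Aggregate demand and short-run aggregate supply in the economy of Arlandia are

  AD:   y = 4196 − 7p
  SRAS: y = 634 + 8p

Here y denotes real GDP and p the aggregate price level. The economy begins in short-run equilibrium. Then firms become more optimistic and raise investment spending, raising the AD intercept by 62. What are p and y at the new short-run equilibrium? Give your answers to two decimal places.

This is a positive demand shock: AD shifts right.
New AD: y = 4258 − 7p.
Set AD = SRAS: 4258 − 7p = 634 + 8p, so 3624 = 15p and p = 241.60.
Substituting into AD, y = 2566.80.

p = 241.60, y = 2566.80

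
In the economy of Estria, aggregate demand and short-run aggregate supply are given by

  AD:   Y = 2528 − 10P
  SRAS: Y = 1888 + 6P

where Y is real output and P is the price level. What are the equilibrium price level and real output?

Set AD = SRAS: 2528 − 10P = 1888 + 6P, so 640 = 16P and P = 40.
Then Y = 2528 − 10·40 = 2128.

P = 40, Y = 2128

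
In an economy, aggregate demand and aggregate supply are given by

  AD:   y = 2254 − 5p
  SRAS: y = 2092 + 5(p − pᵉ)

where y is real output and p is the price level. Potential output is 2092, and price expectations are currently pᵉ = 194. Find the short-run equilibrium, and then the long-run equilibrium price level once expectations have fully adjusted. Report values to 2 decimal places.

Short run: with pᵉ = 194, SRAS is y = 1122 + 5p. Setting AD = SRAS gives 1132 = 10p, so p = 113.20 and y = 2254 − 5p = 1688.00.
Output 1688.00 is below potential 2092, so over time expected prices fall and SRAS shifts right until y returns to 2092.
Long run: y = 2092 on the AD curve gives 2092 = 2254 − 5p, so p = 32.40.

Short run: p = 113.20, y = 1688.00. Long run: p = 32.40.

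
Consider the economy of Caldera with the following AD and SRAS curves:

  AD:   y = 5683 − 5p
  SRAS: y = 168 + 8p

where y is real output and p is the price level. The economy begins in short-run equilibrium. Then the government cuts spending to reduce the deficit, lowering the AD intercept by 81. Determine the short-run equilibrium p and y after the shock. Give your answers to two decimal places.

This is a negative demand shock: AD shifts left.
New AD: y = 5602 − 5p.
Set AD = SRAS: 5602 − 5p = 168 + 8p, so 5434 = 13p and p = 418.00.
Substituting into AD, y = 3512.00.

p = 418.00, y = 3512.00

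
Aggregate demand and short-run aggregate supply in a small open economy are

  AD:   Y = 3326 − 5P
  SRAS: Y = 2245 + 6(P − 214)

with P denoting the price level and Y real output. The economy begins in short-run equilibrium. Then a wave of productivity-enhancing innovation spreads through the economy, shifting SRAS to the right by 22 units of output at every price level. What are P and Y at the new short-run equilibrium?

P = 213, Y = 2261

This is a positive supply shock: SRAS shifts right.
New SRAS: Y = 983 + 6P.
Set AD = SRAS: 3326 − 5P = 983 + 6P, so 2343 = 11P and P = 213.
Y = 3326 − 5·213 = 2261.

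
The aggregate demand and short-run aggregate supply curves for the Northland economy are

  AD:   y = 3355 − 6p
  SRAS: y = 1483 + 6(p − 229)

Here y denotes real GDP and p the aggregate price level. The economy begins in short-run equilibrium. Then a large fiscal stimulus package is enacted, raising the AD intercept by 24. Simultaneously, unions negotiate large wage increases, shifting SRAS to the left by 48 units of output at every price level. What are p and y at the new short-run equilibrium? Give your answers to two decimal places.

After both shocks: AD is y = 3379 − 6p and SRAS is y = 61 + 6p.
Setting them equal: 3318 = 12p, so p = 276.50.
Substituting into AD, y = 1720.00.

p = 276.50, y = 1720.00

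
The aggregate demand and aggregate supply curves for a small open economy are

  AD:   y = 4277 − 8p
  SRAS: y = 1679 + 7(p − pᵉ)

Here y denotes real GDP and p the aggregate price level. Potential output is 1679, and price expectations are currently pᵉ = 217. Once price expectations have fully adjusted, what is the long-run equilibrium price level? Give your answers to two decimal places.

Short run: with pᵉ = 217, SRAS is y = 160 + 7p. Setting AD = SRAS gives 4117 = 15p, so p = 274.47 and y = 4277 − 8p = 2081.27.
Output 2081.27 is above potential 1679, so over time expected prices rise and SRAS shifts left until y returns to 1679.
Long run: y = 1679 on the AD curve gives 1679 = 4277 − 8p, so p = 324.75.

Long-run p = 324.75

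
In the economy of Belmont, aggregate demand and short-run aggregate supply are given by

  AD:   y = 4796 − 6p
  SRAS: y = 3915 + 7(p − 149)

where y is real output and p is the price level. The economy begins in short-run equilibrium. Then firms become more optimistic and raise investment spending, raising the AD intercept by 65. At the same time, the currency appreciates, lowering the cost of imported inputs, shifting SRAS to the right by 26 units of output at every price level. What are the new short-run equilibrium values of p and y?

p = 151, y = 3955

After both shocks: AD is y = 4861 − 6p and SRAS is y = 2898 + 7p.
Setting them equal: 1963 = 13p, so p = 151.
y = 4861 − 6·151 = 3955.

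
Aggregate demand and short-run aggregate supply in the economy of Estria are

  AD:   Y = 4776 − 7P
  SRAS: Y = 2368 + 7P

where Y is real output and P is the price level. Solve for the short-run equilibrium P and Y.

P = 172, Y = 3572

Set AD = SRAS: 4776 − 7P = 2368 + 7P, so 2408 = 14P and P = 172.
Then Y = 4776 − 7·172 = 3572.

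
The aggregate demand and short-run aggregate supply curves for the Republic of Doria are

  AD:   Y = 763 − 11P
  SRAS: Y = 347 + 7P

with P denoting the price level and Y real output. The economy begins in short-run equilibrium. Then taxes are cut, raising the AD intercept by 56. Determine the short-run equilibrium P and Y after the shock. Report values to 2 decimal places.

P = 26.22, Y = 530.56

This is a positive demand shock: AD shifts right.
New AD: Y = 819 − 11P.
Set AD = SRAS: 819 − 11P = 347 + 7P, so 472 = 18P and P = 26.22.
Substituting into AD, Y = 530.56.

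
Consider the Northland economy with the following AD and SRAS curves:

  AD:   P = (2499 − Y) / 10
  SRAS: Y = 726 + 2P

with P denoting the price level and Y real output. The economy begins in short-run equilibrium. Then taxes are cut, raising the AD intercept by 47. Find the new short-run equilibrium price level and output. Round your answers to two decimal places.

This is a positive demand shock: AD shifts right.
New AD: Y = 2546 − 10P.
Set AD = SRAS: 2546 − 10P = 726 + 2P, so 1820 = 12P and P = 151.67.
Substituting into AD, Y = 1029.33.

P = 151.67, Y = 1029.33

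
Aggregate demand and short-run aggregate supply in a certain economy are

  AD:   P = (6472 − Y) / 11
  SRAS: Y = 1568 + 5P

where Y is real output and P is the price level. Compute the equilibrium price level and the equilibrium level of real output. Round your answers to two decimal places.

Rearrange AD to Y = 6472 − 11P.
Set AD = SRAS: 6472 − 11P = 1568 + 5P, so 4904 = 16P and P = 306.50.
Substituting into AD, Y = 6472 − 11P = 3100.50.

P = 306.50, Y = 3100.50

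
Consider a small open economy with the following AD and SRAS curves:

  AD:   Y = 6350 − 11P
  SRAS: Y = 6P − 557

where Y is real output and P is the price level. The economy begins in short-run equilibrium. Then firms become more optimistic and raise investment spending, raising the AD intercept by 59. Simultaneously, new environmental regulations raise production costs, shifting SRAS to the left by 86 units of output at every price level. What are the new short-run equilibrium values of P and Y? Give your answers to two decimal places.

After both shocks: AD is Y = 6409 − 11P and SRAS is Y = 6P − 643.
Setting them equal: 7052 = 17P, so P = 414.82.
Substituting into AD, Y = 1845.94.

P = 414.82, Y = 1845.94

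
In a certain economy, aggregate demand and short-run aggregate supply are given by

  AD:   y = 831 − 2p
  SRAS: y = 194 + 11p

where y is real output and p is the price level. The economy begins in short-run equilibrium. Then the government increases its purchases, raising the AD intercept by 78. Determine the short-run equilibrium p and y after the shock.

p = 55, y = 799

This is a positive demand shock: AD shifts right.
New AD: y = 909 − 2p.
Set AD = SRAS: 909 − 2p = 194 + 11p, so 715 = 13p and p = 55.
y = 909 − 2·55 = 799.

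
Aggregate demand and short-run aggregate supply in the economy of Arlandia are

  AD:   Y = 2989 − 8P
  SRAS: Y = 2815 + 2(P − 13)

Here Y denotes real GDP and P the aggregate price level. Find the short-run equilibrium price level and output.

Write SRAS as Y = 2815 + 2P − 26 = 2789 + 2P.
Set AD = SRAS: 2989 − 8P = 2789 + 2P, so 200 = 10P and P = 20.
Then Y = 2989 − 8·20 = 2829.

P = 20, Y = 2829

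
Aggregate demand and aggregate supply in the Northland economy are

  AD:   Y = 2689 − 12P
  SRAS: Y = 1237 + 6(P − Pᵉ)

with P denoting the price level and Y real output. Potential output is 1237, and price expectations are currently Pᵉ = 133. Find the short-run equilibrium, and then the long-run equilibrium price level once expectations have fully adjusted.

Short run: P = 125, Y = 1189. Long run: P = 121.

Short run: with Pᵉ = 133, SRAS is Y = 439 + 6P. Setting AD = SRAS gives 2250 = 18P, so P = 125 and Y = 2689 − 12·125 = 1189.
Output 1189 is below potential 1237, so over time expected prices fall and SRAS shifts right until Y returns to 1237.
Long run: Y = 1237 on the AD curve gives 1237 = 2689 − 12P, so P = 121.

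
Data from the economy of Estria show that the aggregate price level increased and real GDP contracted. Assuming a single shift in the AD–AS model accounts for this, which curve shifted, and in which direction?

P rose and Y fell. An AD shift moves P and Y in the same direction; an SRAS shift moves them in opposite directions.
Here P and Y moved in opposite directions, so the SRAS curve shifted.
Since Y fell, SRAS shifted left.

SRAS shifted left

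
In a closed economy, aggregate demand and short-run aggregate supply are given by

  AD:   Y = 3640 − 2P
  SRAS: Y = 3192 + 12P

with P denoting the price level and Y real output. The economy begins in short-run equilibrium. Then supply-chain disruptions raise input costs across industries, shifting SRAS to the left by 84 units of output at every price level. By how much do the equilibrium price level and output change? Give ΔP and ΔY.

ΔP = +6, ΔY = -12

This is a negative supply shock: SRAS shifts left.
New SRAS: Y = 3108 + 12P.
Set AD = SRAS: 3640 − 2P = 3108 + 12P, so 532 = 14P and P = 38.
Y = 3640 − 2·38 = 3564.
Initially P = 32, Y = 3576, so ΔP = +6 and ΔY = -12.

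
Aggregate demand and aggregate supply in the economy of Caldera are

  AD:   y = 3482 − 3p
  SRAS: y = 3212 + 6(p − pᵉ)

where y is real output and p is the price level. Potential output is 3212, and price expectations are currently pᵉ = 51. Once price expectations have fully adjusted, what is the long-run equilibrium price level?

Short run: with pᵉ = 51, SRAS is y = 2906 + 6p. Setting AD = SRAS gives 576 = 9p, so p = 64 and y = 3482 − 3·64 = 3290.
Output 3290 is above potential 3212, so over time expected prices rise and SRAS shifts left until y returns to 3212.
Long run: y = 3212 on the AD curve gives 3212 = 3482 − 3p, so p = 90.

Long-run p = 90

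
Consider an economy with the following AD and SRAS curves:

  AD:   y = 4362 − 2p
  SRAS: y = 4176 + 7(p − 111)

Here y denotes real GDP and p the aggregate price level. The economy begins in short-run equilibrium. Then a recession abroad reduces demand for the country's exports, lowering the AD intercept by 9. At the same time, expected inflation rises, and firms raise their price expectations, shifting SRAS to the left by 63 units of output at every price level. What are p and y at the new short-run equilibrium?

p = 113, y = 4127

After both shocks: AD is y = 4353 − 2p and SRAS is y = 3336 + 7p.
Setting them equal: 1017 = 9p, so p = 113.
y = 4353 − 2·113 = 4127.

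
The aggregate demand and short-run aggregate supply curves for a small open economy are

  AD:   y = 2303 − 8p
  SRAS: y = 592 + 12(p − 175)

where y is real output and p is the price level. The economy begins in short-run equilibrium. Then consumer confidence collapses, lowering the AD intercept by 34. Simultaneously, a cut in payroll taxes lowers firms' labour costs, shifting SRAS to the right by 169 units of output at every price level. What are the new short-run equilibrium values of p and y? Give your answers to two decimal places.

After both shocks: AD is y = 2269 − 8p and SRAS is y = 12p − 1339.
Setting them equal: 3608 = 20p, so p = 180.40.
Substituting into AD, y = 825.80.

p = 180.40, y = 825.80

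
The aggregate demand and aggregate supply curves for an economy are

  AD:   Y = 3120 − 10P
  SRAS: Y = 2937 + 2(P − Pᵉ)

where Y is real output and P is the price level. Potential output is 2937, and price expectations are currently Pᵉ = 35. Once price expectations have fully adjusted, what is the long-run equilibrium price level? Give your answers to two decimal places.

Short run: with Pᵉ = 35, SRAS is Y = 2867 + 2P. Setting AD = SRAS gives 253 = 12P, so P = 21.08 and Y = 3120 − 10P = 2909.17.
Output 2909.17 is below potential 2937, so over time expected prices fall and SRAS shifts right until Y returns to 2937.
Long run: Y = 2937 on the AD curve gives 2937 = 3120 − 10P, so P = 18.30.

Long-run P = 18.30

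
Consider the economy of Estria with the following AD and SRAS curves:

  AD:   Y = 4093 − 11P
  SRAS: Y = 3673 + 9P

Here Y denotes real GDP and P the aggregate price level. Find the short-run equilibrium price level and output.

P = 21, Y = 3862

Set AD = SRAS: 4093 − 11P = 3673 + 9P, so 420 = 20P and P = 21.
Then Y = 4093 − 11·21 = 3862.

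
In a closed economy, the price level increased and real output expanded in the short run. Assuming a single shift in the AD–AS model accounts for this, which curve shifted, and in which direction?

P rose and Y rose. An AD shift moves P and Y in the same direction; an SRAS shift moves them in opposite directions.
Here P and Y moved in the same direction, so the AD curve shifted.
Since Y rose, AD shifted right.

AD shifted right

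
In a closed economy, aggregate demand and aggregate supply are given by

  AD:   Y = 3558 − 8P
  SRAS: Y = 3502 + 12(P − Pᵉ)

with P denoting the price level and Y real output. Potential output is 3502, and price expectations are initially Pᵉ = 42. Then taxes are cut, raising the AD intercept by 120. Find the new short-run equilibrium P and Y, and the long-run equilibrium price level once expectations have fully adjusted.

Short run: P = 34, Y = 3406. Long run: P = 22.

AD shifts right: new AD is Y = 3678 − 8P. With Pᵉ = 42, SRAS is Y = 2998 + 12P.
Short run: 3678 − 8P = 2998 + 12P gives 680 = 20P, so P = 34 and Y = 3678 − 8·34 = 3406.
Y = 3406 is below potential 3502; expectations adjust and SRAS shifts right until Y = 3502.
Long run: on the new AD curve, 3502 = 3678 − 8P gives P = 22.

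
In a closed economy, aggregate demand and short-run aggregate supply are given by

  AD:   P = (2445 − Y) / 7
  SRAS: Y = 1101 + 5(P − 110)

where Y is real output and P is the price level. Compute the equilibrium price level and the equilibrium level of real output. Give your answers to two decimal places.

P = 157.83, Y = 1340.17

Write SRAS as Y = 1101 + 5P − 550 = 551 + 5P.
Rearrange AD to Y = 2445 − 7P.
Set AD = SRAS: 2445 − 7P = 551 + 5P, so 1894 = 12P and P = 157.83.
Substituting into AD, Y = 2445 − 7P = 1340.17.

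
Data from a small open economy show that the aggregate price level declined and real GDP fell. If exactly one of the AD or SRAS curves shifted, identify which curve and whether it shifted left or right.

AD shifted left

P fell and Y fell. An AD shift moves P and Y in the same direction; an SRAS shift moves them in opposite directions.
Here P and Y moved in the same direction, so the AD curve shifted.
Since Y fell, AD shifted left.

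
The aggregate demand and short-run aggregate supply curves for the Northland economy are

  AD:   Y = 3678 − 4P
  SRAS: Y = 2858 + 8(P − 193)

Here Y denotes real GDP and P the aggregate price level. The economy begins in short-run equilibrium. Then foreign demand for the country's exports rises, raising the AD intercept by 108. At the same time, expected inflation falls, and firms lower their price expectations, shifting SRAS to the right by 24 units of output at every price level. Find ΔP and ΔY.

ΔP = +7, ΔY = +80

After both shocks: AD is Y = 3786 − 4P and SRAS is Y = 1338 + 8P.
Setting them equal: 2448 = 12P, so P = 204.
Y = 3786 − 4·204 = 2970.
Initially P = 197, Y = 2890, so ΔP = +7 and ΔY = +80.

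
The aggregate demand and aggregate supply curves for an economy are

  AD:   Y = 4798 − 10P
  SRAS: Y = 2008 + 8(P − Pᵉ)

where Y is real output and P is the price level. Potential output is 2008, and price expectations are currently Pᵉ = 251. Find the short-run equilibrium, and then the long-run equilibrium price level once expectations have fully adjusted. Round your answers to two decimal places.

Short run: P = 266.56, Y = 2132.44. Long run: P = 279.00.

Short run: with Pᵉ = 251, SRAS is Y = 8P. Setting AD = SRAS gives 4798 = 18P, so P = 266.56 and Y = 4798 − 10P = 2132.44.
Output 2132.44 is above potential 2008, so over time expected prices rise and SRAS shifts left until Y returns to 2008.
Long run: Y = 2008 on the AD curve gives 2008 = 4798 − 10P, so P = 279.00.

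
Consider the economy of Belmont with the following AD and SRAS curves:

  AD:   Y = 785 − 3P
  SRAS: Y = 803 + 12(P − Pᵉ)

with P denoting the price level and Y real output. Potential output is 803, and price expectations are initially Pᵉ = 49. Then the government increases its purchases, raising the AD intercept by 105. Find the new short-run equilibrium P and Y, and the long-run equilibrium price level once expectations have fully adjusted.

Short run: P = 45, Y = 755. Long run: P = 29.

AD shifts right: new AD is Y = 890 − 3P. With Pᵉ = 49, SRAS is Y = 215 + 12P.
Short run: 890 − 3P = 215 + 12P gives 675 = 15P, so P = 45 and Y = 890 − 3·45 = 755.
Y = 755 is below potential 803; expectations adjust and SRAS shifts right until Y = 803.
Long run: on the new AD curve, 803 = 890 − 3P gives P = 29.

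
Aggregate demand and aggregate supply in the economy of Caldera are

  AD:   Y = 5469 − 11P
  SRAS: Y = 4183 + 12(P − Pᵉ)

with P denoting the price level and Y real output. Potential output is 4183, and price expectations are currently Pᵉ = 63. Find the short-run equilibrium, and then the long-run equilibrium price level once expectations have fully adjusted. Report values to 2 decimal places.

Short run: with Pᵉ = 63, SRAS is Y = 3427 + 12P. Setting AD = SRAS gives 2042 = 23P, so P = 88.78 and Y = 5469 − 11P = 4492.39.
Output 4492.39 is above potential 4183, so over time expected prices rise and SRAS shifts left until Y returns to 4183.
Long run: Y = 4183 on the AD curve gives 4183 = 5469 − 11P, so P = 116.91.

Short run: P = 88.78, Y = 4492.39. Long run: P = 116.91.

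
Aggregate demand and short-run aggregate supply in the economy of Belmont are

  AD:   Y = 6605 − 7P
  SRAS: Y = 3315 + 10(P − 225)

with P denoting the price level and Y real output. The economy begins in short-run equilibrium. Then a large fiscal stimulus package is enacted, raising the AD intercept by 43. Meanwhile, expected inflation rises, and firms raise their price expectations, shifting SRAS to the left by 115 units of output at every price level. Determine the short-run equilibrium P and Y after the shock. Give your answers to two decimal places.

After both shocks: AD is Y = 6648 − 7P and SRAS is Y = 950 + 10P.
Setting them equal: 5698 = 17P, so P = 335.18.
Substituting into AD, Y = 4301.76.

P = 335.18, Y = 4301.76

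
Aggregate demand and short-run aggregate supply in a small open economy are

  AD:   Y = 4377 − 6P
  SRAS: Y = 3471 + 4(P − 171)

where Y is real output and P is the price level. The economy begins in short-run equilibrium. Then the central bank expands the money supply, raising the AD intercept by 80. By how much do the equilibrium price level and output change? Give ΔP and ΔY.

ΔP = +8, ΔY = +32

This is a positive demand shock: AD shifts right.
New AD: Y = 4457 − 6P.
SRAS can be written Y = 2787 + 4P.
Set AD = SRAS: 4457 − 6P = 2787 + 4P, so 1670 = 10P and P = 167.
Y = 4457 − 6·167 = 3455.
Initially P = 159, Y = 3423, so ΔP = +8 and ΔY = +32.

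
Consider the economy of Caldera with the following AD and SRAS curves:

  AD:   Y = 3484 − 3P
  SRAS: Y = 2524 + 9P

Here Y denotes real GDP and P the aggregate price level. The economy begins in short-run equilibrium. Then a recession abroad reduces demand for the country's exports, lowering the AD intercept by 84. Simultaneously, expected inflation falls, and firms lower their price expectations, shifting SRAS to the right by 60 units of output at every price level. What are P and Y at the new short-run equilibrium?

After both shocks: AD is Y = 3400 − 3P and SRAS is Y = 2584 + 9P.
Setting them equal: 816 = 12P, so P = 68.
Y = 3400 − 3·68 = 3196.

P = 68, Y = 3196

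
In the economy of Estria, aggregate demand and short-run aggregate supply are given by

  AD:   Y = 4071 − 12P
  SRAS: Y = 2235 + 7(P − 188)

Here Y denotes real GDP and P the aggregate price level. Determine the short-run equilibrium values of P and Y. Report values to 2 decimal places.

Write SRAS as Y = 2235 + 7P − 1316 = 919 + 7P.
Set AD = SRAS: 4071 − 12P = 919 + 7P, so 3152 = 19P and P = 165.89.
Substituting into AD, Y = 4071 − 12P = 2080.26.

P = 165.89, Y = 2080.26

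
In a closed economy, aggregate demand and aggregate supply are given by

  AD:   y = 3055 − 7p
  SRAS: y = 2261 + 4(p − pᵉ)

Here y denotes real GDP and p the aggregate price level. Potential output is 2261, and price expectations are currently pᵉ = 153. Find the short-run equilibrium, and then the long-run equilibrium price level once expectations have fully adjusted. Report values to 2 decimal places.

Short run: with pᵉ = 153, SRAS is y = 1649 + 4p. Setting AD = SRAS gives 1406 = 11p, so p = 127.82 and y = 3055 − 7p = 2160.27.
Output 2160.27 is below potential 2261, so over time expected prices fall and SRAS shifts right until y returns to 2261.
Long run: y = 2261 on the AD curve gives 2261 = 3055 − 7p, so p = 113.43.

Short run: p = 127.82, y = 2160.27. Long run: p = 113.43.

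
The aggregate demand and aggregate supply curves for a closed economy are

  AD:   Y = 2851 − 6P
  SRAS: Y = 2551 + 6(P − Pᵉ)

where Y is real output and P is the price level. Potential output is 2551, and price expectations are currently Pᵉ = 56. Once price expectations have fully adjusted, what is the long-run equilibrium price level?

Long-run P = 50

Short run: with Pᵉ = 56, SRAS is Y = 2215 + 6P. Setting AD = SRAS gives 636 = 12P, so P = 53 and Y = 2851 − 6·53 = 2533.
Output 2533 is below potential 2551, so over time expected prices fall and SRAS shifts right until Y returns to 2551.
Long run: Y = 2551 on the AD curve gives 2551 = 2851 − 6P, so P = 50.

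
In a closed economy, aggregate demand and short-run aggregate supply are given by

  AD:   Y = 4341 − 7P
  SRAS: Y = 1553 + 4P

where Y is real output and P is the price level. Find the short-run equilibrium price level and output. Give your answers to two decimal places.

Set AD = SRAS: 4341 − 7P = 1553 + 4P, so 2788 = 11P and P = 253.45.
Substituting into AD, Y = 4341 − 7P = 2566.82.

P = 253.45, Y = 2566.82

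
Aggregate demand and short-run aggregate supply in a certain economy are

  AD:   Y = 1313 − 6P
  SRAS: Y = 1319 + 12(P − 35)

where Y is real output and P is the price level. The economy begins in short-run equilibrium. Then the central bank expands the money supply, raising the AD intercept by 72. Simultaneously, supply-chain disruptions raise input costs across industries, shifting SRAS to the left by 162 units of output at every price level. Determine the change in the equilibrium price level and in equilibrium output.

ΔP = +13, ΔY = -6

After both shocks: AD is Y = 1385 − 6P and SRAS is Y = 737 + 12P.
Setting them equal: 648 = 18P, so P = 36.
Y = 1385 − 6·36 = 1169.
Initially P = 23, Y = 1175, so ΔP = +13 and ΔY = -6.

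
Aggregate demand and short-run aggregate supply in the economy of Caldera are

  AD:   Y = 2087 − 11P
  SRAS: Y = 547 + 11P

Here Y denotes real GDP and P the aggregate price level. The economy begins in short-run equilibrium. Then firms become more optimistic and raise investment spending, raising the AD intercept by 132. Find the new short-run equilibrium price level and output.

P = 76, Y = 1383

This is a positive demand shock: AD shifts right.
New AD: Y = 2219 − 11P.
Set AD = SRAS: 2219 − 11P = 547 + 11P, so 1672 = 22P and P = 76.
Y = 2219 − 11·76 = 1383.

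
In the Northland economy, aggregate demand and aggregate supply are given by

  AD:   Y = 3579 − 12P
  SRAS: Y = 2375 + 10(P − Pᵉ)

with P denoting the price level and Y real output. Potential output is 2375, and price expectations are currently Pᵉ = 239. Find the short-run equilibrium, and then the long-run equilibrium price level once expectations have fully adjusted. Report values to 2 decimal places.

Short run: P = 163.36, Y = 1618.64. Long run: P = 100.33.

Short run: with Pᵉ = 239, SRAS is Y = 10P − 15. Setting AD = SRAS gives 3594 = 22P, so P = 163.36 and Y = 3579 − 12P = 1618.64.
Output 1618.64 is below potential 2375, so over time expected prices fall and SRAS shifts right until Y returns to 2375.
Long run: Y = 2375 on the AD curve gives 2375 = 3579 − 12P, so P = 100.33.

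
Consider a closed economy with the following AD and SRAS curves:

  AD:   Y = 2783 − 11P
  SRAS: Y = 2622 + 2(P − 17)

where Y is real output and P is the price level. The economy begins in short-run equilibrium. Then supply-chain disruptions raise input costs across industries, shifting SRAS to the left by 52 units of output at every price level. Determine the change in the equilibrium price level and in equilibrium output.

This is a negative supply shock: SRAS shifts left.
New SRAS: Y = 2536 + 2P.
Set AD = SRAS: 2783 − 11P = 2536 + 2P, so 247 = 13P and P = 19.
Y = 2783 − 11·19 = 2574.
Initially P = 15, Y = 2618, so ΔP = +4 and ΔY = -44.

ΔP = +4, ΔY = -44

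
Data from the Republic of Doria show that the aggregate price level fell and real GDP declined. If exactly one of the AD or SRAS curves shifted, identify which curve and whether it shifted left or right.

P fell and Y fell. An AD shift moves P and Y in the same direction; an SRAS shift moves them in opposite directions.
Here P and Y moved in the same direction, so the AD curve shifted.
Since Y fell, AD shifted left.

AD shifted left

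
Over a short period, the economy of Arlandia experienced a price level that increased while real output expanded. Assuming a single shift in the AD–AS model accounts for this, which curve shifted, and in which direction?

P rose and Y rose. An AD shift moves P and Y in the same direction; an SRAS shift moves them in opposite directions.
Here P and Y moved in the same direction, so the AD curve shifted.
Since Y rose, AD shifted right.

AD shifted right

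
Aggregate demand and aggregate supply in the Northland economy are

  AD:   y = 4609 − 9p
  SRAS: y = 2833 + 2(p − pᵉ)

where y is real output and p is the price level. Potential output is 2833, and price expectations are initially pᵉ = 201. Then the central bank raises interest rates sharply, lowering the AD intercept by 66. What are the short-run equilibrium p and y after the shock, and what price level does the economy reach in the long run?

Short run: p = 192, y = 2815. Long run: p = 190.

AD shifts left: new AD is y = 4543 − 9p. With pᵉ = 201, SRAS is y = 2431 + 2p.
Short run: 4543 − 9p = 2431 + 2p gives 2112 = 11p, so p = 192 and y = 4543 − 9·192 = 2815.
y = 2815 is below potential 2833; expectations adjust and SRAS shifts right until y = 2833.
Long run: on the new AD curve, 2833 = 4543 − 9p gives p = 190.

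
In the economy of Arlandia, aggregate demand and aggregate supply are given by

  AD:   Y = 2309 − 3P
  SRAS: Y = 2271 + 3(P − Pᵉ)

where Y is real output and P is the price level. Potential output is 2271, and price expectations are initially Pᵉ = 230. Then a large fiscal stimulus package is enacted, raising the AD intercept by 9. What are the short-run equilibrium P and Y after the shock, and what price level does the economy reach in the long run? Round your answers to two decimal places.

AD shifts right: new AD is Y = 2318 − 3P. With Pᵉ = 230, SRAS is Y = 1581 + 3P.
Short run: 2318 − 3P = 1581 + 3P gives 737 = 6P, so P = 122.83 and Y = 2318 − 3P = 1949.50.
Y = 1949.50 is below potential 2271; expectations adjust and SRAS shifts right until Y = 2271.
Long run: on the new AD curve, 2271 = 2318 − 3P gives P = 15.67.

Short run: P = 122.83, Y = 1949.50. Long run: P = 15.67.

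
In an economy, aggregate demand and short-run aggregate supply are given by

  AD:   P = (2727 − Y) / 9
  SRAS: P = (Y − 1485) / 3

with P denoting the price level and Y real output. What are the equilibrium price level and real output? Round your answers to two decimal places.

P = 103.50, Y = 1795.50

Rearrange AD to Y = 2727 − 9P.
Rearrange SRAS to Y = 1485 + 3P.
Set AD = SRAS: 2727 − 9P = 1485 + 3P, so 1242 = 12P and P = 103.50.
Substituting into AD, Y = 2727 − 9P = 1795.50.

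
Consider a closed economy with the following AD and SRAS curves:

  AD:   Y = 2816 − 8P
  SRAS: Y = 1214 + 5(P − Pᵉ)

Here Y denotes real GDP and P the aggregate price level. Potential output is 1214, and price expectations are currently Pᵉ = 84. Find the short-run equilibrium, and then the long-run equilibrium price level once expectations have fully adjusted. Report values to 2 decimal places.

Short run: with Pᵉ = 84, SRAS is Y = 794 + 5P. Setting AD = SRAS gives 2022 = 13P, so P = 155.54 and Y = 2816 − 8P = 1571.69.
Output 1571.69 is above potential 1214, so over time expected prices rise and SRAS shifts left until Y returns to 1214.
Long run: Y = 1214 on the AD curve gives 1214 = 2816 − 8P, so P = 200.25.

Short run: P = 155.54, Y = 1571.69. Long run: P = 200.25.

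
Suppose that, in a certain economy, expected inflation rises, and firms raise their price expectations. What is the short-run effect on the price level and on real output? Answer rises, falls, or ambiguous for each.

This is an adverse supply shock: SRAS shifts left.
Moving along the downward-sloping AD curve, P rises and Y falls.

Price level: rises; output: falls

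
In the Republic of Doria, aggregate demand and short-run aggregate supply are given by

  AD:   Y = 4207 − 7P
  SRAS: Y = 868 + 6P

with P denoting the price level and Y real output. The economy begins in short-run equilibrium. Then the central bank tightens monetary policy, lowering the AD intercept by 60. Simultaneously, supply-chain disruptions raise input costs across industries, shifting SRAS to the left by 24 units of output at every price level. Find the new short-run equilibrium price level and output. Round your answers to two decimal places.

After both shocks: AD is Y = 4147 − 7P and SRAS is Y = 844 + 6P.
Setting them equal: 3303 = 13P, so P = 254.08.
Substituting into AD, Y = 2368.46.

P = 254.08, Y = 2368.46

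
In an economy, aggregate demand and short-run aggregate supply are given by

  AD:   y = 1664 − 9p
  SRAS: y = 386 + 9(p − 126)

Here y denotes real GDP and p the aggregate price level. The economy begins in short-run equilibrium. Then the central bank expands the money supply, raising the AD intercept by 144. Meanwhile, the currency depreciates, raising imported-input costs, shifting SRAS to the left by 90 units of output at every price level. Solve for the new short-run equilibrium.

After both shocks: AD is y = 1808 − 9p and SRAS is y = 9p − 838.
Setting them equal: 2646 = 18p, so p = 147.
y = 1808 − 9·147 = 485.

p = 147, y = 485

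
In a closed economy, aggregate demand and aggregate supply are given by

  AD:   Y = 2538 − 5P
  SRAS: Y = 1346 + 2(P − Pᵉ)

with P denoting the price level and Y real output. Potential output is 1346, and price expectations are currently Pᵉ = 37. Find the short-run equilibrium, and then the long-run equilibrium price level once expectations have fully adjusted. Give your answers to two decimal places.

Short run: with Pᵉ = 37, SRAS is Y = 1272 + 2P. Setting AD = SRAS gives 1266 = 7P, so P = 180.86 and Y = 2538 − 5P = 1633.71.
Output 1633.71 is above potential 1346, so over time expected prices rise and SRAS shifts left until Y returns to 1346.
Long run: Y = 1346 on the AD curve gives 1346 = 2538 − 5P, so P = 238.40.

Short run: P = 180.86, Y = 1633.71. Long run: P = 238.40.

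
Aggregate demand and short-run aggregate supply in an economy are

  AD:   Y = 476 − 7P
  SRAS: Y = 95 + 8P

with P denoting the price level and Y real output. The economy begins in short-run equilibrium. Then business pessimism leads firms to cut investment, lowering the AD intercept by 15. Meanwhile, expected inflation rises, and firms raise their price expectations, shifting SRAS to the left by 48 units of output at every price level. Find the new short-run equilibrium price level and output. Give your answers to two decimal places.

P = 27.60, Y = 267.80

After both shocks: AD is Y = 461 − 7P and SRAS is Y = 47 + 8P.
Setting them equal: 414 = 15P, so P = 27.60.
Substituting into AD, Y = 267.80.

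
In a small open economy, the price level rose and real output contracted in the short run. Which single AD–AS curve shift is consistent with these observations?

P rose and Y fell. An AD shift moves P and Y in the same direction; an SRAS shift moves them in opposite directions.
Here P and Y moved in opposite directions, so the SRAS curve shifted.
Since Y fell, SRAS shifted left.

SRAS shifted left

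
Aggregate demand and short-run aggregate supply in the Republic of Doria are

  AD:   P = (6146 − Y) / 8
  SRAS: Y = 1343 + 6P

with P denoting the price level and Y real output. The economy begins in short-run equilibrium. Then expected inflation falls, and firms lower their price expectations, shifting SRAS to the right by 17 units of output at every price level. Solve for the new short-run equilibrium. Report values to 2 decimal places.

This is a positive supply shock: SRAS shifts right.
New SRAS: Y = 1360 + 6P.
Set AD = SRAS: 6146 − 8P = 1360 + 6P, so 4786 = 14P and P = 341.86.
Substituting into AD, Y = 3411.14.

P = 341.86, Y = 3411.14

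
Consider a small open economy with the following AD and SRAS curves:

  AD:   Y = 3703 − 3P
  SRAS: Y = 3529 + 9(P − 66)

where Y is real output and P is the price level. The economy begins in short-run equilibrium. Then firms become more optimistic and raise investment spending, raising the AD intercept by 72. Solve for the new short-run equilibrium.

P = 70, Y = 3565

This is a positive demand shock: AD shifts right.
New AD: Y = 3775 − 3P.
SRAS can be written Y = 2935 + 9P.
Set AD = SRAS: 3775 − 3P = 2935 + 9P, so 840 = 12P and P = 70.
Y = 3775 − 3·70 = 3565.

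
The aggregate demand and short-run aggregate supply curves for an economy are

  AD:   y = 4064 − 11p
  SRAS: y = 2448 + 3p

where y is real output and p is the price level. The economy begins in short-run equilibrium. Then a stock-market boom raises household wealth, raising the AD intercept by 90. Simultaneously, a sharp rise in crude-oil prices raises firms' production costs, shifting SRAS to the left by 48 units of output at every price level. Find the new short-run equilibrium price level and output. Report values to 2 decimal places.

After both shocks: AD is y = 4154 − 11p and SRAS is y = 2400 + 3p.
Setting them equal: 1754 = 14p, so p = 125.29.
Substituting into AD, y = 2775.86.

p = 125.29, y = 2775.86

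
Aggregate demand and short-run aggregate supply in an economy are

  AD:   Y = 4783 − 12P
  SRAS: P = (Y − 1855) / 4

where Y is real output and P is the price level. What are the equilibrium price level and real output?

Rearrange SRAS to Y = 1855 + 4P.
Set AD = SRAS: 4783 − 12P = 1855 + 4P, so 2928 = 16P and P = 183.
Then Y = 4783 − 12·183 = 2587.

P = 183, Y = 2587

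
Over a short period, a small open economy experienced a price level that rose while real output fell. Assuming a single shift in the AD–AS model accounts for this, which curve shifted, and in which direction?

SRAS shifted left

P rose and Y fell. An AD shift moves P and Y in the same direction; an SRAS shift moves them in opposite directions.
Here P and Y moved in opposite directions, so the SRAS curve shifted.
Since Y fell, SRAS shifted left.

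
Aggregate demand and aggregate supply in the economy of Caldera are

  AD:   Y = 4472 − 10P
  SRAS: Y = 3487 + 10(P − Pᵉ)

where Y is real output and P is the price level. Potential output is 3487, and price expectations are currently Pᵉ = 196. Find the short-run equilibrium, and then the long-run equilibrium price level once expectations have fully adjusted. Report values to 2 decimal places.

Short run: with Pᵉ = 196, SRAS is Y = 1527 + 10P. Setting AD = SRAS gives 2945 = 20P, so P = 147.25 and Y = 4472 − 10P = 2999.50.
Output 2999.50 is below potential 3487, so over time expected prices fall and SRAS shifts right until Y returns to 3487.
Long run: Y = 3487 on the AD curve gives 3487 = 4472 − 10P, so P = 98.50.

Short run: P = 147.25, Y = 2999.50. Long run: P = 98.50.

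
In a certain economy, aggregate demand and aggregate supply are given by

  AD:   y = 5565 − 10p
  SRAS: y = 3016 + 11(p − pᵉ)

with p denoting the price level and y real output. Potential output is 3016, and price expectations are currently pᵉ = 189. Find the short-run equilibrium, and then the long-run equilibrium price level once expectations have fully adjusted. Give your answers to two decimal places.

Short run: with pᵉ = 189, SRAS is y = 937 + 11p. Setting AD = SRAS gives 4628 = 21p, so p = 220.38 and y = 5565 − 10p = 3361.19.
Output 3361.19 is above potential 3016, so over time expected prices rise and SRAS shifts left until y returns to 3016.
Long run: y = 3016 on the AD curve gives 3016 = 5565 − 10p, so p = 254.90.

Short run: p = 220.38, y = 3361.19. Long run: p = 254.90.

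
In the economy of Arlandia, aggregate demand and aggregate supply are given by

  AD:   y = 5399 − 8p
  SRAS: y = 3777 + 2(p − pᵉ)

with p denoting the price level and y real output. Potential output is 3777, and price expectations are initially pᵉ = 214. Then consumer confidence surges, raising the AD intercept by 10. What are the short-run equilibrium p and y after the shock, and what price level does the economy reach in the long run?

AD shifts right: new AD is y = 5409 − 8p. With pᵉ = 214, SRAS is y = 3349 + 2p.
Short run: 5409 − 8p = 3349 + 2p gives 2060 = 10p, so p = 206 and y = 5409 − 8·206 = 3761.
y = 3761 is below potential 3777; expectations adjust and SRAS shifts right until y = 3777.
Long run: on the new AD curve, 3777 = 5409 − 8p gives p = 204.

Short run: p = 206, y = 3761. Long run: p = 204.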